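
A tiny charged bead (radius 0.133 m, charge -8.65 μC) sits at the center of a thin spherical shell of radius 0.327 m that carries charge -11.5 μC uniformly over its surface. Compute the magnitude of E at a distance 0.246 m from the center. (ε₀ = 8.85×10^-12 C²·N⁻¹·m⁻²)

|E| = 1.29×10^6 V/m

Take a concentric spherical Gaussian surface of radius r = 0.246 m (between the bodies, 0.133 m < r < 0.327 m).
The shell at 0.327 m lies outside the Gaussian surface, so Q_enc = -8.65 μC = -8.65×10^-6 C.
Gauss's law: E·4πr² = Q_enc/ε₀.
E = |Q_enc|/(4πε₀r²) = (8.65e-6)/(4π·8.85×10^-12·(0.246)²) = 1.29×10^6 N/C.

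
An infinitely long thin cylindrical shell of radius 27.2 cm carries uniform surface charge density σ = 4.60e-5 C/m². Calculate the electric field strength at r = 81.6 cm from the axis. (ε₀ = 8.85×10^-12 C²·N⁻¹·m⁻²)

Choose a coaxial cylinder of radius r = 81.6 cm (arbitrary length L) as the Gaussian surface (r > 27.2 cm).
The whole shell is enclosed: λ_enc = σ·2πR = (4.60e-5)·2π·(0.272) = 7.862×10^-5 C/m.
Since E is radial and uniform over the curved surface, Φ = E·2πrL = Q_enc/ε₀ = λ_enc L/ε₀.
E = |λ_enc|/(2πε₀r) = (7.862×10^-5)/(2π·8.85×10^-12·0.816) = 1.73e6 N/C.

|E| = 1.73e6 N/C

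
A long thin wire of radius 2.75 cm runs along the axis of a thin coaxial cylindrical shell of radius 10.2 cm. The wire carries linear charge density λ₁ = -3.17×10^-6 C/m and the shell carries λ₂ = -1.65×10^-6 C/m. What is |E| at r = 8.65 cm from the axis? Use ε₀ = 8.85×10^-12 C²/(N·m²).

E = 6.59×10^5 N/C

By cylindrical symmetry E is radial; use a coaxial Gaussian cylinder of radius 8.65 cm and length L (between the conductors, 2.75 cm < r < 10.2 cm).
Only the inner wire is enclosed; the outer shell contributes nothing inside itself. λ_enc = λ₁ = -3.17×10^-6 C/m.
Applying ∮E·dA = Q_enc/ε₀ with the end caps contributing no flux:
E = |λ_enc|/(2πε₀r) = (3.17×10^-6)/(2π·8.85×10^-12·0.0865) = 6.59×10^5 N/C.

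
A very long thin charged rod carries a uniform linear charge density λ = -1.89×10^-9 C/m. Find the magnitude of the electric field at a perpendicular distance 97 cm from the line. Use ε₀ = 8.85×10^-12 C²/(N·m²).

|E| = 35 V/m

Take a coaxial cylindrical Gaussian surface of radius r = 97 cm and length L.
Q_enc = λL, so λ_enc = -1.89e-9 C/m.
Since E is radial and uniform over the curved surface, Φ = E·2πrL = Q_enc/ε₀ = λ_enc L/ε₀.
E = |λ_enc|/(2πε₀r) = (1.89e-9)/(2π·8.85×10^-12·0.97) = 35 N/C.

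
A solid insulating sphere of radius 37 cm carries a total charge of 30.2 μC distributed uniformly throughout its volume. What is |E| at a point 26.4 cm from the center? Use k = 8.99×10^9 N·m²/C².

|E| = 1.42×10^6 V/m

Symmetry ⇒ E = E(r) r̂. Gaussian sphere of radius r = 26.4 cm (r < R).
Only the charge within r is enclosed: Q_enc = Q·(r/R)³ = (30.2 μC)·(26.4 cm/37 cm)³ = 1.097e-5 C.
Gauss's law: E·4πr² = Q_enc/ε₀.
E = k|Q_enc|/r² = (8.99×10^9)(1.097×10^-5)/(0.264)² = 1.42×10^6 N/C.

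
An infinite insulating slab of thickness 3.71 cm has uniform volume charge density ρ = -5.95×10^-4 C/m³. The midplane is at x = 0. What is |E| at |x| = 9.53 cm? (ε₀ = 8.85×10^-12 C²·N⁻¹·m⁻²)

The point |x| = 9.53 cm lies outside the slab (half-thickness 0.01855 m). A symmetric pillbox spanning the full slab encloses Q_enc = ρ·d·A.
Flux = 2EA ⇒ E = |ρ|d/(2ε₀), independent of distance outside.
E = (5.95e-4)(0.0371)/(2·8.85×10^-12) = 1.25e6 N/C.

|E| ≈ 1.25×10^6 N/C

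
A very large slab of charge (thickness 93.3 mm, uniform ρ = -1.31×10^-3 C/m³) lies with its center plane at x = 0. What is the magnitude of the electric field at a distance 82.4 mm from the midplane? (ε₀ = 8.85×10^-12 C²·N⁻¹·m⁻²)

|E| = 6.91×10^6 N/C

The point |x| = 82.4 mm lies outside the slab (half-thickness 0.04665 m). A symmetric pillbox spanning the full slab encloses Q_enc = ρ·d·A.
Flux = 2EA ⇒ E = |ρ|d/(2ε₀), independent of distance outside.
E = (1.31×10^-3)(0.0933)/(2·8.85×10^-12) = 6.91×10^6 N/C.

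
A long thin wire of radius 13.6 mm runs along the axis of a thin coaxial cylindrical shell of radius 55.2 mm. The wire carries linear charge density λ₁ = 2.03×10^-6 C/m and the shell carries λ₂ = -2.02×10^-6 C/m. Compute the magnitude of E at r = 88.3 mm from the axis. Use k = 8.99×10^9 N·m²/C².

E ≈ 2.04×10^3 N/C

Choose a coaxial cylinder of radius r = 88.3 mm (arbitrary length L) as the Gaussian surface (r > 55.2 mm, enclosing both).
λ_enc = λ₁ + λ₂ = (2.03×10^-6) + (-2.02×10^-6) = 1.00×10^-8 C/m.
By Gauss's law (flux through the curved wall only), E·2πrL = λ_enc L/ε₀.
E = 2k|λ_enc|/r = 2(8.99×10^9)(1.00×10^-8)/(0.0883) = 2.04×10^3 N/C.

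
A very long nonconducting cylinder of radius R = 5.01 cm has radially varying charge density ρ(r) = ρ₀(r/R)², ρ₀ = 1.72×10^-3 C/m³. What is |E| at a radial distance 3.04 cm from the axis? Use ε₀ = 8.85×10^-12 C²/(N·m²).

E = 5.44×10^5 N/C

Choose a coaxial cylinder of radius r = 3.04 cm (arbitrary length L) as the Gaussian surface (r < R).
Integrating ρ over the cross-section to radius r: λ_enc = (2πρ₀/R²) ∫₀^r r'^3 dr' = 2πρ₀ r^4/(4·R²) = 9.193×10^-7 C/m.
By Gauss's law (flux through the curved wall only), E·2πrL = λ_enc L/ε₀.
E = |λ_enc|/(2πε₀r) = (9.193×10^-7)/(2π·8.85×10^-12·0.0304) = 5.44×10^5 N/C.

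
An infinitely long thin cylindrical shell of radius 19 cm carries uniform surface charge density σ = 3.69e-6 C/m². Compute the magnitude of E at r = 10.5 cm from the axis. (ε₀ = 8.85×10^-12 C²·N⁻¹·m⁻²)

Coaxial Gaussian cylinder, radius r = 10.5 cm, length L (r < 19 cm, inside the shell).
No charge is enclosed, so Gauss's law gives E·2πrL = 0 ⇒ E = 0.

|E| = 0 N/C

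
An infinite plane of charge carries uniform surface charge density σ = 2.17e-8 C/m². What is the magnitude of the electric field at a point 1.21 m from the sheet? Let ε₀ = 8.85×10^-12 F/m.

E = 1.23×10^3 N/C

The symmetry is planar: E is normal to the sheet and the same magnitude on both sides. Take a pillbox straddling the sheet with end-cap area A.
Only the two end caps contribute flux: Φ = 2EA. With Q_enc = σA, Gauss's law gives E = |σ|/(2ε₀).
E = |σ|/(2ε₀) = (2.17e-8)/(2·8.85×10^-12) = 1.23×10^3 N/C.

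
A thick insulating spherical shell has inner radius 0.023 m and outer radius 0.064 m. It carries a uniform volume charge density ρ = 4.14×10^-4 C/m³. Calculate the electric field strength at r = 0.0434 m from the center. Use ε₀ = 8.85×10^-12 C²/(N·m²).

Take a concentric spherical Gaussian surface of radius r = 0.0434 m (within the shell material, 0.023 m < r < 0.064 m).
Only the shell between 0.023 m and r is enclosed: Q_enc = ρ·(4π/3)(r³ − a³) = (4.14×10^-4)·(4π/3)·((0.0434)³ − (0.023)³) = 1.207×10^-7 C.
Applying ∮E·dA = Q_enc/ε₀ with Φ = E(4πr²):
E = |Q_enc|/(4πε₀r²) = (1.207×10^-7)/(4π·8.85×10^-12·(0.0434)²) = 5.76×10^5 N/C.

E = 5.76e5 V/m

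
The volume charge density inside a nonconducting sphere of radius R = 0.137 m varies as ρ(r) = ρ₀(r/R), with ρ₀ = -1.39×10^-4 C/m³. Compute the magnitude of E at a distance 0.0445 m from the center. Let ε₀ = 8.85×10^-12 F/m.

By spherical symmetry E is radial; choose a Gaussian sphere of radius r = 0.0445 m (r < R).
Q_enc = ∫₀^r ρ(r')·4πr'² dr' = (4πρ₀/R) ∫₀^r r'^3 dr' = 4πρ₀ r^4/(4·R) = -1.25e-8 C.
Gauss's law: E·4πr² = Q_enc/ε₀.
E = |Q_enc|/(4πε₀r²) = (1.25×10^-8)/(4π·8.85×10^-12·(0.0445)²) = 5.68×10^4 N/C.

E ≈ 5.68×10^4 N/C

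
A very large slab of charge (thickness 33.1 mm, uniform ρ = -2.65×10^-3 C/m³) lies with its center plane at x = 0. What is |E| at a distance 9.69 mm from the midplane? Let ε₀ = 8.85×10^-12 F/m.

By symmetry E is perpendicular to the slab. A Gaussian pillbox from −9.69 mm to +9.69 mm (face area A) lies entirely within the slab.
Q_enc = ρ·(2x)·A and flux = 2EA, so 2EA = 2ρxA/ε₀ ⇒ E = |ρ|x/ε₀.
E = (2.65e-3)(0.00969)/(8.85×10^-12) = 2.90×10^6 N/C.

E ≈ 2.90×10^6 V/m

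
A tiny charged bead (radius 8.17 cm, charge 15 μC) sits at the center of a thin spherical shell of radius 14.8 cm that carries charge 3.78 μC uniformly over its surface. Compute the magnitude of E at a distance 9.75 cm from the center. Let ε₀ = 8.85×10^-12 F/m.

|E| ≈ 1.42e7 V/m

Use a concentric Gaussian sphere at r = 9.75 cm (between the bodies, 8.17 cm < r < 14.8 cm).
Only the inner charge is enclosed; the outer shell contributes nothing inside itself. Q_enc = 15 μC = 1.50e-5 C.
Since E is radial and uniform over the Gaussian sphere, Φ = E·4πr² = Q_enc/ε₀.
E = |Q_enc|/(4πε₀r²) = (1.50×10^-5)/(4π·8.85×10^-12·(0.0975)²) = 1.42e7 N/C.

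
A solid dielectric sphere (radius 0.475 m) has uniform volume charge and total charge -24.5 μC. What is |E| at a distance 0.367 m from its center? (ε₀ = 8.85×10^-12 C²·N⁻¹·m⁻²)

Take a concentric spherical Gaussian surface of radius r = 0.367 m (r < R).
Only the charge within r is enclosed: Q_enc = Q·(r/R)³ = (-24.5 μC)·(0.367 m/0.475 m)³ = -1.13e-5 C.
Since E is radial and uniform over the Gaussian sphere, Φ = E·4πr² = Q_enc/ε₀.
E = |Q_enc|/(4πε₀r²) = (1.13×10^-5)/(4π·8.85×10^-12·(0.367)²) = 7.54e5 N/C.

7.54×10^5 N/C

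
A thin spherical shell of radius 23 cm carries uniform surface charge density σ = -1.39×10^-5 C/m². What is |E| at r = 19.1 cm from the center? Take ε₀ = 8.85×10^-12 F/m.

|E| = 0 N/C

Take a concentric spherical Gaussian surface of radius r = 19.1 cm (inside the shell, r < 23 cm).
No charge lies within this surface, so Q_enc = 0 and Gauss's law gives E·4πr² = 0 ⇒ E = 0.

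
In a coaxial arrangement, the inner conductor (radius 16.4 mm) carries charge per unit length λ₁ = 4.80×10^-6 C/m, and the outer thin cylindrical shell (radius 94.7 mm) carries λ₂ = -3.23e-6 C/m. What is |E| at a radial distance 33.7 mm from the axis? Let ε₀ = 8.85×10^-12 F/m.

2.56×10^6 N/C

By cylindrical symmetry E is radial; use a coaxial Gaussian cylinder of radius 33.7 mm and length L (between the conductors, 16.4 mm < r < 94.7 mm).
Only the inner wire is enclosed; the outer shell contributes nothing inside itself. λ_enc = λ₁ = 4.80e-6 C/m.
By Gauss's law (flux through the curved wall only), E·2πrL = λ_enc L/ε₀.
E = |λ_enc|/(2πε₀r) = (4.80×10^-6)/(2π·8.85×10^-12·0.0337) = 2.56e6 N/C.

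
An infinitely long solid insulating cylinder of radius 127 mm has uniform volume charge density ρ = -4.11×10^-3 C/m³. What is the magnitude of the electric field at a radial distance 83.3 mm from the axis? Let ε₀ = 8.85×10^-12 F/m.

1.93×10^7 N/C

By cylindrical symmetry E is radial; use a coaxial Gaussian cylinder of radius 83.3 mm and length L (r < R).
Enclosed charge per unit length: λ_enc = ρ·πr² = (-4.11×10^-3)π(0.0833)² = -8.959×10^-5 C/m.
Applying ∮E·dA = Q_enc/ε₀ with the end caps contributing no flux:
E = |λ_enc|/(2πε₀r) = (8.959×10^-5)/(2π·8.85×10^-12·0.0833) = 1.93e7 N/C.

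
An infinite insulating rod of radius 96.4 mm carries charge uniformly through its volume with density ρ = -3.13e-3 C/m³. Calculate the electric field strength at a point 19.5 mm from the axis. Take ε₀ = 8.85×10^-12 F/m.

Coaxial Gaussian cylinder, radius r = 19.5 mm, length L (r < R).
Enclosed charge per unit length: λ_enc = ρ·πr² = (-3.13e-3)π(0.0195)² = -3.739×10^-6 C/m.
By Gauss's law (flux through the curved wall only), E·2πrL = λ_enc L/ε₀.
E = |λ_enc|/(2πε₀r) = (3.739×10^-6)/(2π·8.85×10^-12·0.0195) = 3.45×10^6 N/C.

|E| = 3.45e6 V/m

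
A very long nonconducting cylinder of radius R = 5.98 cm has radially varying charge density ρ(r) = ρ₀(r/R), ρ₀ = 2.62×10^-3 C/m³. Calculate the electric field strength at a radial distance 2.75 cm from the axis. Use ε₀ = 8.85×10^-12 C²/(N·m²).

Choose a coaxial cylinder of radius r = 2.75 cm (arbitrary length L) as the Gaussian surface (r < R).
λ_enc = ∫₀^r ρ(r')·2πr' dr' = (2πρ₀/R)·r^3/3 = 1.908×10^-6 C/m.
By Gauss's law (flux through the curved wall only), E·2πrL = λ_enc L/ε₀.
E = |λ_enc|/(2πε₀r) = (1.908×10^-6)/(2π·8.85×10^-12·0.0275) = 1.25×10^6 N/C.

|E| = 1.25×10^6 N/C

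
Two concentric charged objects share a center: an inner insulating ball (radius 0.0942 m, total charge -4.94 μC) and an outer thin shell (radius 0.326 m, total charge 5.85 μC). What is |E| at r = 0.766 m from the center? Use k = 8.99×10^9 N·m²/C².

|E| = 1.39e4 N/C

Take a concentric spherical Gaussian surface of radius r = 0.766 m (r > 0.326 m, enclosing both).
Q_enc = (-4.94 μC) + (5.85 μC) = 9.10e-7 C.
Applying ∮E·dA = Q_enc/ε₀ with Φ = E(4πr²):
E = k|Q_enc|/r² = (8.99×10^9)(9.10×10^-7)/(0.766)² = 1.39×10^4 N/C.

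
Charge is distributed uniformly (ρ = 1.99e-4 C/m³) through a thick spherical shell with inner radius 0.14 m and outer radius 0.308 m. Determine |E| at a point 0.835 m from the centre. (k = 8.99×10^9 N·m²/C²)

E ≈ 2.85×10^5 V/m

Use a concentric Gaussian sphere at r = 0.835 m (r > 0.308 m, enclosing the whole shell).
Q_enc = ρ·(4π/3)(b³ − a³) = (1.99e-4)·(4π/3)·((0.308)³ − (0.14)³) = 2.207×10^-5 C.
Applying ∮E·dA = Q_enc/ε₀ with Φ = E(4πr²):
E = k|Q_enc|/r² = (8.99×10^9)(2.207×10^-5)/(0.835)² = 2.85e5 N/C.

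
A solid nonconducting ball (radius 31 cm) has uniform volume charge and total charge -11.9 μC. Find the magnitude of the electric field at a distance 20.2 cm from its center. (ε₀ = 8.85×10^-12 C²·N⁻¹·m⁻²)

E = 7.26×10^5 V/m

Use a concentric Gaussian sphere at r = 20.2 cm (r < R).
Only the charge within r is enclosed: Q_enc = Q·(r/R)³ = (-11.9 μC)·(20.2 cm/31 cm)³ = -3.292×10^-6 C.
Applying ∮E·dA = Q_enc/ε₀ with Φ = E(4πr²):
E = |Q_enc|/(4πε₀r²) = (3.292×10^-6)/(4π·8.85×10^-12·(0.202)²) = 7.26e5 N/C.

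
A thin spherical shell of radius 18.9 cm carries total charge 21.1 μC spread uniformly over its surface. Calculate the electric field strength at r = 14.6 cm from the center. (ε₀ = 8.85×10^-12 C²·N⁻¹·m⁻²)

Take a concentric spherical Gaussian surface of radius r = 14.6 cm (inside the shell, r < 18.9 cm).
All the charge is outside the Gaussian surface: Q_enc = 0, hence E = 0 everywhere inside the shell.

E = 0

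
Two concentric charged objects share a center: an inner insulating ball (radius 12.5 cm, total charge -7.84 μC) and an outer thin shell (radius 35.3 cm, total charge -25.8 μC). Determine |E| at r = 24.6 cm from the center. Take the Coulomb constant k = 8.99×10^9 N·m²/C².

Symmetry ⇒ E = E(r) r̂. Gaussian sphere of radius r = 24.6 cm (between the bodies, 12.5 cm < r < 35.3 cm).
Only the inner charge is enclosed; the outer shell contributes nothing inside itself. Q_enc = -7.84 μC = -7.84×10^-6 C.
Applying ∮E·dA = Q_enc/ε₀ with Φ = E(4πr²):
E = k|Q_enc|/r² = (8.99×10^9)(7.84×10^-6)/(0.246)² = 1.16e6 N/C.

E = 1.16e6 N/C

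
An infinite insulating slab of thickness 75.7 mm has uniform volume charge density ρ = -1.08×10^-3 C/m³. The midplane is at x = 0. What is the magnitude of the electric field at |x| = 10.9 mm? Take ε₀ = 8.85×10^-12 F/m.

1.33×10^6 N/C

By symmetry E is perpendicular to the slab. A Gaussian pillbox from −10.9 mm to +10.9 mm (face area A) lies entirely within the slab.
Q_enc = ρ·(2x)·A and flux = 2EA, so 2EA = 2ρxA/ε₀ ⇒ E = |ρ|x/ε₀.
E = (1.08e-3)(0.0109)/(8.85×10^-12) = 1.33×10^6 N/C.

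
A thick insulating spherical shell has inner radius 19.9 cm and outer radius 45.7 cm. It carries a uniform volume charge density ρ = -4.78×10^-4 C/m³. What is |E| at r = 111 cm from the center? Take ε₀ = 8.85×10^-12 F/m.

Symmetry ⇒ E = E(r) r̂. Gaussian sphere of radius r = 111 cm (r > 45.7 cm, enclosing the whole shell).
Q_enc = ρ·(4π/3)(b³ − a³) = (-4.78×10^-4)·(4π/3)·((0.457)³ − (0.199)³) = -1.753×10^-4 C.
Applying ∮E·dA = Q_enc/ε₀ with Φ = E(4πr²):
E = |Q_enc|/(4πε₀r²) = (1.753×10^-4)/(4π·8.85×10^-12·(1.11)²) = 1.28×10^6 N/C.

|E| = 1.28×10^6 V/m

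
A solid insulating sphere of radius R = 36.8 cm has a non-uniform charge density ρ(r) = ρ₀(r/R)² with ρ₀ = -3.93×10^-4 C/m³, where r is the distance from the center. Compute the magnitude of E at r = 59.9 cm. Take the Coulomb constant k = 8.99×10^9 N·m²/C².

|E| = 1.23e6 N/C

Symmetry ⇒ E = E(r) r̂. Gaussian sphere of radius r = 59.9 cm (r > R, all charge enclosed).
Q_enc = 4π ∫₀^R ρ₀(r'/R)^2 r'² dr' = 4πρ₀R³/5 = -4.922×10^-5 C.
Since E is radial and uniform over the Gaussian sphere, Φ = E·4πr² = Q_enc/ε₀.
E = k|Q_enc|/r² = (8.99×10^9)(4.922e-5)/(0.599)² = 1.23e6 N/C.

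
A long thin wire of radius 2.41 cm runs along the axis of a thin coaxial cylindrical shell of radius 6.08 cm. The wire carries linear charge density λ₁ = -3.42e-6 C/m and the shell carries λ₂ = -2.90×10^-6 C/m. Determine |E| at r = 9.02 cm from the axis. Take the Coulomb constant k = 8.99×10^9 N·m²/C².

E ≈ 1.26×10^6 N/C

By cylindrical symmetry E is radial; use a coaxial Gaussian cylinder of radius 9.02 cm and length L (r > 6.08 cm, enclosing both).
λ_enc = λ₁ + λ₂ = (-3.42×10^-6) + (-2.90×10^-6) = -6.32×10^-6 C/m.
Since E is radial and uniform over the curved surface, Φ = E·2πrL = Q_enc/ε₀ = λ_enc L/ε₀.
E = 2k|λ_enc|/r = 2(8.99×10^9)(6.32×10^-6)/(0.0902) = 1.26×10^6 N/C.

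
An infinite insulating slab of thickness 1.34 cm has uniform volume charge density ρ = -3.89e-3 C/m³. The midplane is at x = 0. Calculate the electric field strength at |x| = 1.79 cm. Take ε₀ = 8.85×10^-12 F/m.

The point |x| = 1.79 cm lies outside the slab (half-thickness 0.0067 m). A symmetric pillbox spanning the full slab encloses Q_enc = ρ·d·A.
Flux = 2EA ⇒ E = |ρ|d/(2ε₀), independent of distance outside.
E = (3.89×10^-3)(0.0134)/(2·8.85×10^-12) = 2.94×10^6 N/C.

2.94×10^6 N/C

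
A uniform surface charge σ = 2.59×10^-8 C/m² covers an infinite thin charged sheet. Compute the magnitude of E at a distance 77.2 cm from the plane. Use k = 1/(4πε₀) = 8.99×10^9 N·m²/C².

Choose a cylindrical pillbox piercing the sheet, end faces (area A) parallel to it.
Only the two end caps contribute flux: Φ = 2EA. With Q_enc = σA, Gauss's law gives E = |σ|/(2ε₀).
E = 2πk|σ| = 2π(8.99×10^9)(2.59×10^-8) = 1.46e3 N/C.

|E| ≈ 1.46×10^3 N/C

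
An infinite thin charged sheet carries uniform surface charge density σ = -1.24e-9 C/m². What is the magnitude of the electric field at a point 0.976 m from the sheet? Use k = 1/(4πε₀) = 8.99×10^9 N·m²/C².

E = 70 N/C

Choose a cylindrical pillbox piercing the sheet, end faces (area A) parallel to it.
Flux Φ = 2EA and Q_enc = σA, so 2EA = σA/ε₀ ⇒ E = |σ|/(2ε₀), independent of distance.
E = 2πk|σ| = 2π(8.99×10^9)(1.24e-9) = 70 N/C.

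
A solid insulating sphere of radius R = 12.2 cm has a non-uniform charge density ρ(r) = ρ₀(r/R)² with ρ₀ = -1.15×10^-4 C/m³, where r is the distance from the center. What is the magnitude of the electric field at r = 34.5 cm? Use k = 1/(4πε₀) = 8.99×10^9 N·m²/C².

|E| ≈ 3.96×10^4 N/C

Take a concentric spherical Gaussian surface of radius r = 34.5 cm (r > R, all charge enclosed).
Q_enc = 4π ∫₀^R ρ₀(r'/R)^2 r'² dr' = 4πρ₀R³/5 = -5.248e-7 C.
Gauss's law: E·4πr² = Q_enc/ε₀.
E = k|Q_enc|/r² = (8.99×10^9)(5.248×10^-7)/(0.345)² = 3.96×10^4 N/C.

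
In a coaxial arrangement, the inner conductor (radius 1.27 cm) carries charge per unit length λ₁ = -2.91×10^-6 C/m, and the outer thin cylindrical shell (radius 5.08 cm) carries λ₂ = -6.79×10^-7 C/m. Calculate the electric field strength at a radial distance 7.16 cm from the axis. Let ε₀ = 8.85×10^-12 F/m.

9.01e5 N/C

Coaxial Gaussian cylinder, radius r = 7.16 cm, length L (r > 5.08 cm, enclosing both).
λ_enc = λ₁ + λ₂ = (-2.91×10^-6) + (-6.79×10^-7) = -3.589e-6 C/m.
Since E is radial and uniform over the curved surface, Φ = E·2πrL = Q_enc/ε₀ = λ_enc L/ε₀.
E = |λ_enc|/(2πε₀r) = (3.589×10^-6)/(2π·8.85×10^-12·0.0716) = 9.01×10^5 N/C.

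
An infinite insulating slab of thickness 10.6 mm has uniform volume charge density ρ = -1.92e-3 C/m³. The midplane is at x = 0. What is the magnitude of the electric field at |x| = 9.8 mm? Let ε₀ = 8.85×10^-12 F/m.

The point |x| = 9.8 mm lies outside the slab (half-thickness 0.0053 m). A symmetric pillbox spanning the full slab encloses Q_enc = ρ·d·A.
Flux = 2EA ⇒ E = |ρ|d/(2ε₀), independent of distance outside.
E = (1.92e-3)(0.0106)/(2·8.85×10^-12) = 1.15×10^6 N/C.

|E| ≈ 1.15e6 V/m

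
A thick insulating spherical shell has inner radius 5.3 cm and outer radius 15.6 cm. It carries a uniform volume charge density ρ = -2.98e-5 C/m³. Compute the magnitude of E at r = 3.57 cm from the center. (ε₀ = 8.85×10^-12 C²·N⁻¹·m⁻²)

E = 0

Use a concentric Gaussian sphere at r = 3.57 cm (r < 5.3 cm, inside the empty cavity).
No charge is enclosed, so by Gauss's law E·4πr² = 0 ⇒ E = 0.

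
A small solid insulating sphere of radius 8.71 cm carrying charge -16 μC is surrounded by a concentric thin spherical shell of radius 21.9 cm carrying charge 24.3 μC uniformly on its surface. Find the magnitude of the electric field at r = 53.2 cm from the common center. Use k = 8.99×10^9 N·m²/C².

|E| ≈ 2.64×10^5 N/C

Use a concentric Gaussian sphere at r = 53.2 cm (r > 21.9 cm, enclosing both).
Q_enc = (-16 μC) + (24.3 μC) = 8.30×10^-6 C.
By Gauss's law, ∮E·dA = E·4πr² = Q_enc/ε₀.
E = k|Q_enc|/r² = (8.99×10^9)(8.30e-6)/(0.532)² = 2.64e5 N/C.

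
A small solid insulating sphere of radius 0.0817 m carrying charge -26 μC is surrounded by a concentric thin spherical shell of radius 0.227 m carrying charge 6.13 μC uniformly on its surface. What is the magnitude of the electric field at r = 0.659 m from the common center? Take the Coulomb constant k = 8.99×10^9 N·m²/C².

Take a concentric spherical Gaussian surface of radius r = 0.659 m (r > 0.227 m, enclosing both).
Q_enc = (-26 μC) + (6.13 μC) = -1.987e-5 C.
By Gauss's law, ∮E·dA = E·4πr² = Q_enc/ε₀.
E = k|Q_enc|/r² = (8.99×10^9)(1.987×10^-5)/(0.659)² = 4.11×10^5 N/C.

E ≈ 4.11e5 V/m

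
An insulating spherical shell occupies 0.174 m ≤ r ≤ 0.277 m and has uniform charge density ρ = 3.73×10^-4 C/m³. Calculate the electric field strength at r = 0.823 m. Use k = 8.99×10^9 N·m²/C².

E ≈ 3.32e5 N/C

Use a concentric Gaussian sphere at r = 0.823 m (r > 0.277 m, enclosing the whole shell).
Q_enc = ρ·(4π/3)(b³ − a³) = (3.73×10^-4)·(4π/3)·((0.277)³ − (0.174)³) = 2.498×10^-5 C.
Applying ∮E·dA = Q_enc/ε₀ with Φ = E(4πr²):
E = k|Q_enc|/r² = (8.99×10^9)(2.498×10^-5)/(0.823)² = 3.32e5 N/C.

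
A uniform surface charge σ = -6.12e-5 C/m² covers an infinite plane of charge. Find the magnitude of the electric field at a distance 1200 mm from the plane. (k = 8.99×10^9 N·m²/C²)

By planar symmetry E is perpendicular to the sheet and uniform; use a Gaussian pillbox with flat faces of area A on each side of the sheet.
Only the two end caps contribute flux: Φ = 2EA. With Q_enc = σA, Gauss's law gives E = |σ|/(2ε₀).
E = 2πk|σ| = 2π(8.99×10^9)(6.12×10^-5) = 3.46e6 N/C.

E ≈ 3.46e6 N/C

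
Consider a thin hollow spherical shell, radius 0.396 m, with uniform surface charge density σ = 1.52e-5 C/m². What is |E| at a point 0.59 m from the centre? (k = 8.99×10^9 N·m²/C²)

|E| = 7.74×10^5 N/C

By spherical symmetry E is radial; choose a Gaussian sphere of radius r = 0.59 m (r > 0.396 m).
The entire shell is enclosed: Q_enc = σ·4πR² = (1.52×10^-5)·4π·(0.396)² = 2.995×10^-5 C.
Applying ∮E·dA = Q_enc/ε₀ with Φ = E(4πr²):
E = k|Q_enc|/r² = (8.99×10^9)(2.995×10^-5)/(0.59)² = 7.74×10^5 N/C.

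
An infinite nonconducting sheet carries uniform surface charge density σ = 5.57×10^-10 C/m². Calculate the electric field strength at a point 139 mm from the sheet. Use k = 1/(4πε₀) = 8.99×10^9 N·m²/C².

E = 31.5 V/m

By planar symmetry E is perpendicular to the sheet and uniform; use a Gaussian pillbox with flat faces of area A on each side of the sheet.
Only the two end caps contribute flux: Φ = 2EA. With Q_enc = σA, Gauss's law gives E = |σ|/(2ε₀).
E = 2πk|σ| = 2π(8.99×10^9)(5.57×10^-10) = 31.5 N/C.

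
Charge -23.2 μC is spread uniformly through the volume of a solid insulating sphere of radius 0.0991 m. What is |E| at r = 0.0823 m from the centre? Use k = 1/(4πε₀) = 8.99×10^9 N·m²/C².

Symmetry ⇒ E = E(r) r̂. Gaussian sphere of radius r = 0.0823 m (r < R).
Only the charge within r is enclosed: Q_enc = Q·(r/R)³ = (-23.2 μC)·(0.0823 m/0.0991 m)³ = -1.329×10^-5 C.
Applying ∮E·dA = Q_enc/ε₀ with Φ = E(4πr²):
E = k|Q_enc|/r² = (8.99×10^9)(1.329e-5)/(0.0823)² = 1.76×10^7 N/C.

E = 1.76e7 V/m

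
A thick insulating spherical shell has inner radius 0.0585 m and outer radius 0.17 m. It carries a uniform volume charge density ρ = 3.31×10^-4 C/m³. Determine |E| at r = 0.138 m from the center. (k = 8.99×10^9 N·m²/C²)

1.59×10^6 N/C

Symmetry ⇒ E = E(r) r̂. Gaussian sphere of radius r = 0.138 m (within the shell material, 0.0585 m < r < 0.17 m).
Only the shell between 0.0585 m and r is enclosed: Q_enc = ρ·(4π/3)(r³ − a³) = (3.31×10^-4)·(4π/3)·((0.138)³ − (0.0585)³) = 3.366×10^-6 C.
Since E is radial and uniform over the Gaussian sphere, Φ = E·4πr² = Q_enc/ε₀.
E = k|Q_enc|/r² = (8.99×10^9)(3.366×10^-6)/(0.138)² = 1.59e6 N/C.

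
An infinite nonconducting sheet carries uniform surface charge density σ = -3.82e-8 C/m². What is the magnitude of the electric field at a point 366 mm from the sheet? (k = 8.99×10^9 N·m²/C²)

E = 2.16×10^3 V/m

The symmetry is planar: E is normal to the sheet and the same magnitude on both sides. Take a pillbox straddling the sheet with end-cap area A.
Flux Φ = 2EA and Q_enc = σA, so 2EA = σA/ε₀ ⇒ E = |σ|/(2ε₀), independent of distance.
E = 2πk|σ| = 2π(8.99×10^9)(3.82×10^-8) = 2.16e3 N/C.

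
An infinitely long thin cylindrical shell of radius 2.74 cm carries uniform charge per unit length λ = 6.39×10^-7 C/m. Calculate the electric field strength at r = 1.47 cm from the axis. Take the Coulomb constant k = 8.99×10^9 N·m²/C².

By cylindrical symmetry E is radial; use a coaxial Gaussian cylinder of radius 1.47 cm and length L (r < 2.74 cm, inside the shell).
No charge is enclosed, so Gauss's law gives E·2πrL = 0 ⇒ E = 0.

|E| = 0 N/C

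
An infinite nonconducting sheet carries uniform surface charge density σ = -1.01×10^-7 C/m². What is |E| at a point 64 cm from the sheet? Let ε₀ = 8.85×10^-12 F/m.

E = 5.71×10^3 N/C

Choose a cylindrical pillbox piercing the sheet, end faces (area A) parallel to it.
Only the two end caps contribute flux: Φ = 2EA. With Q_enc = σA, Gauss's law gives E = |σ|/(2ε₀).
E = |σ|/(2ε₀) = (1.01×10^-7)/(2·8.85×10^-12) = 5.71e3 N/C.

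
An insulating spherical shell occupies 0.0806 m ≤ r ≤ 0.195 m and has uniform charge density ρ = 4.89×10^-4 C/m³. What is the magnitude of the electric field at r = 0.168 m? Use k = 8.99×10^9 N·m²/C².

|E| ≈ 2.75×10^6 N/C

Use a concentric Gaussian sphere at r = 0.168 m (within the shell material, 0.0806 m < r < 0.195 m).
Only the shell between 0.0806 m and r is enclosed: Q_enc = ρ·(4π/3)(r³ − a³) = (4.89e-4)·(4π/3)·((0.168)³ − (0.0806)³) = 8.64×10^-6 C.
By Gauss's law, ∮E·dA = E·4πr² = Q_enc/ε₀.
E = k|Q_enc|/r² = (8.99×10^9)(8.64×10^-6)/(0.168)² = 2.75e6 N/C.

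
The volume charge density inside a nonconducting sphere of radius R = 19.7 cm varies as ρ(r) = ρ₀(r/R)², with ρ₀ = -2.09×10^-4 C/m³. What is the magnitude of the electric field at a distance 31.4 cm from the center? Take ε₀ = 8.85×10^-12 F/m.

Take a concentric spherical Gaussian surface of radius r = 31.4 cm (r > R, all charge enclosed).
Q_enc = 4π ∫₀^R ρ₀(r'/R)^2 r'² dr' = 4πρ₀R³/5 = -4.016e-6 C.
Gauss's law: E·4πr² = Q_enc/ε₀.
E = |Q_enc|/(4πε₀r²) = (4.016×10^-6)/(4π·8.85×10^-12·(0.314)²) = 3.66e5 N/C.

|E| ≈ 3.66×10^5 V/m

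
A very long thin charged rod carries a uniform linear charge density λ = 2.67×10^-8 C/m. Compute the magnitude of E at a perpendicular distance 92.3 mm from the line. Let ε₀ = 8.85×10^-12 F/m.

Coaxial Gaussian cylinder, radius r = 92.3 mm, length L.
Q_enc = λL, so λ_enc = 2.67×10^-8 C/m.
By Gauss's law (flux through the curved wall only), E·2πrL = λ_enc L/ε₀.
E = |λ_enc|/(2πε₀r) = (2.67×10^-8)/(2π·8.85×10^-12·0.0923) = 5.20×10^3 N/C.

|E| = 5.20e3 N/C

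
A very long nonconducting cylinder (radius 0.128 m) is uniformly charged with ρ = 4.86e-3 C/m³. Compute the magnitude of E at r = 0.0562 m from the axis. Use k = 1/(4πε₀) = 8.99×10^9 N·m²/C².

By cylindrical symmetry E is radial; use a coaxial Gaussian cylinder of radius 0.0562 m and length L (r < R).
Charge inside radius r per length L is ρ·πr²·L, so λ_enc = ρπr² = 4.822×10^-5 C/m.
Since E is radial and uniform over the curved surface, Φ = E·2πrL = Q_enc/ε₀ = λ_enc L/ε₀.
E = 2k|λ_enc|/r = 2(8.99×10^9)(4.822×10^-5)/(0.0562) = 1.54×10^7 N/C.

E = 1.54e7 V/m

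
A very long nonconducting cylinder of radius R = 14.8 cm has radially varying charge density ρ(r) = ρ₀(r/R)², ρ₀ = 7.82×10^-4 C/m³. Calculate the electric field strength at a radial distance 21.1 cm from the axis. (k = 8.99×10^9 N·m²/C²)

Take a coaxial cylindrical Gaussian surface of radius r = 21.1 cm and length L (r > R, full charge per length enclosed).
λ_enc = 2π ∫₀^R ρ₀(r'/R)^2 r' dr' = 2πρ₀R²/4 = 2.691×10^-5 C/m.
Applying ∮E·dA = Q_enc/ε₀ with the end caps contributing no flux:
E = 2k|λ_enc|/r = 2(8.99×10^9)(2.691×10^-5)/(0.211) = 2.29×10^6 N/C.

E = 2.29×10^6 N/C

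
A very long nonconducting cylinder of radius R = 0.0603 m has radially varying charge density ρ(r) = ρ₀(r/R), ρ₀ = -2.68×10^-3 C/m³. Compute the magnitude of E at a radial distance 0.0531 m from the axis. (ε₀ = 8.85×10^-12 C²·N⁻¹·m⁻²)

4.72×10^6 V/m

Coaxial Gaussian cylinder, radius r = 0.0531 m, length L (r < R).
λ_enc = ∫₀^r ρ(r')·2πr' dr' = (2πρ₀/R)·r^3/3 = -1.394×10^-5 C/m.
Applying ∮E·dA = Q_enc/ε₀ with the end caps contributing no flux:
E = |λ_enc|/(2πε₀r) = (1.394×10^-5)/(2π·8.85×10^-12·0.0531) = 4.72×10^6 N/C.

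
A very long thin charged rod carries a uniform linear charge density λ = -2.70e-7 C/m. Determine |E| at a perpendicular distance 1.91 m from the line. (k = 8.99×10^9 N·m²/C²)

By cylindrical symmetry E is radial; use a coaxial Gaussian cylinder of radius 1.91 m and length L.
Q_enc = λL, so λ_enc = -2.70×10^-7 C/m.
Since E is radial and uniform over the curved surface, Φ = E·2πrL = Q_enc/ε₀ = λ_enc L/ε₀.
E = 2k|λ_enc|/r = 2(8.99×10^9)(2.70×10^-7)/(1.91) = 2.54e3 N/C.

|E| ≈ 2.54×10^3 V/m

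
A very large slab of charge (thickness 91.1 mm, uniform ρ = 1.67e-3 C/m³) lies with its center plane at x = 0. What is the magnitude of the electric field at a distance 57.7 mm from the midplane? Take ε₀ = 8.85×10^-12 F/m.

E = 8.60e6 N/C

The point |x| = 57.7 mm lies outside the slab (half-thickness 0.04555 m). A symmetric pillbox spanning the full slab encloses Q_enc = ρ·d·A.
Flux = 2EA ⇒ E = |ρ|d/(2ε₀), independent of distance outside.
E = (1.67×10^-3)(0.0911)/(2·8.85×10^-12) = 8.60×10^6 N/C.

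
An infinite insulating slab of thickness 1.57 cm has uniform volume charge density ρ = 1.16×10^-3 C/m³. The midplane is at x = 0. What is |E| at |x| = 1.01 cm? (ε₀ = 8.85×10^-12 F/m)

1.03e6 N/C

The point |x| = 1.01 cm lies outside the slab (half-thickness 0.00785 m). A symmetric pillbox spanning the full slab encloses Q_enc = ρ·d·A.
Flux = 2EA ⇒ E = |ρ|d/(2ε₀), independent of distance outside.
E = (1.16e-3)(0.0157)/(2·8.85×10^-12) = 1.03e6 N/C.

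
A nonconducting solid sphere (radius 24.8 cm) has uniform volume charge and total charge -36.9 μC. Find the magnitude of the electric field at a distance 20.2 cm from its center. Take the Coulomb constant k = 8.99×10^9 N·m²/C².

4.39×10^6 V/m

By spherical symmetry E is radial; choose a Gaussian sphere of radius r = 20.2 cm (r < R).
For a uniform sphere the enclosed fraction is (r/R)³, so Q_enc = (-36.9 μC)(0.202/0.248)³ = -1.994×10^-5 C.
Applying ∮E·dA = Q_enc/ε₀ with Φ = E(4πr²):
E = k|Q_enc|/r² = (8.99×10^9)(1.994e-5)/(0.202)² = 4.39e6 N/C.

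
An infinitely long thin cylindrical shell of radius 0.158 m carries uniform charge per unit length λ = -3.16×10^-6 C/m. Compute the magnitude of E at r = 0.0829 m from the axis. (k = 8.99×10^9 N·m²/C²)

E = 0

Coaxial Gaussian cylinder, radius r = 0.0829 m, length L (r < 0.158 m, inside the shell).
All the surface charge lies outside this cylinder: Q_enc = 0, hence E = 0.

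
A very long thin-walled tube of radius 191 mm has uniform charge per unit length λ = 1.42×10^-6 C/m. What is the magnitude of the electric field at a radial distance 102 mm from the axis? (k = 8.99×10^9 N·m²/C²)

By cylindrical symmetry E is radial; use a coaxial Gaussian cylinder of radius 102 mm and length L (r < 191 mm, inside the shell).
No charge is enclosed, so Gauss's law gives E·2πrL = 0 ⇒ E = 0.

E = 0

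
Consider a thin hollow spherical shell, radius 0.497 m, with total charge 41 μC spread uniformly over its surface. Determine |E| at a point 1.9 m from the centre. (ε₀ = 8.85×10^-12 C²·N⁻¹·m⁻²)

By spherical symmetry E is radial; choose a Gaussian sphere of radius r = 1.9 m (r > 0.497 m).
The entire shell is enclosed: Q_enc = 4.10×10^-5 C.
Since E is radial and uniform over the Gaussian sphere, Φ = E·4πr² = Q_enc/ε₀.
E = |Q_enc|/(4πε₀r²) = (4.10×10^-5)/(4π·8.85×10^-12·(1.9)²) = 1.02×10^5 N/C.

E ≈ 1.02×10^5 V/m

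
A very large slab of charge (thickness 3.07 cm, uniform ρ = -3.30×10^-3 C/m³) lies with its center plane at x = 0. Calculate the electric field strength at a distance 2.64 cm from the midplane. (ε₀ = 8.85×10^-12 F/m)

E = 5.72e6 V/m

The point |x| = 2.64 cm lies outside the slab (half-thickness 0.01535 m). A symmetric pillbox spanning the full slab encloses Q_enc = ρ·d·A.
Flux = 2EA ⇒ E = |ρ|d/(2ε₀), independent of distance outside.
E = (3.30e-3)(0.0307)/(2·8.85×10^-12) = 5.72e6 N/C.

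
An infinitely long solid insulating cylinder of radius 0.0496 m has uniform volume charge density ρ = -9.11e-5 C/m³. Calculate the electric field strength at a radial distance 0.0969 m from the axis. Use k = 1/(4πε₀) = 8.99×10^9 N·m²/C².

|E| ≈ 1.31×10^5 N/C

Take a coaxial cylindrical Gaussian surface of radius r = 0.0969 m and length L (r > 0.0496 m, full cross-section enclosed).
λ_enc = ρ·πR² = (-9.11×10^-5)π(0.0496)² = -7.041×10^-7 C/m.
Applying ∮E·dA = Q_enc/ε₀ with the end caps contributing no flux:
E = 2k|λ_enc|/r = 2(8.99×10^9)(7.041×10^-7)/(0.0969) = 1.31e5 N/C.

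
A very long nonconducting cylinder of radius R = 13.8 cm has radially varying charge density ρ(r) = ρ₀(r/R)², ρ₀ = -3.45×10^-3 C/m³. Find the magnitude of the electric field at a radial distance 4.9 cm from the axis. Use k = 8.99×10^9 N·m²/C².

Take a coaxial cylindrical Gaussian surface of radius r = 4.9 cm and length L (r < R).
λ_enc = ∫₀^r ρ(r')·2πr' dr' = (2πρ₀/R²)·r^4/4 = -1.64×10^-6 C/m.
By Gauss's law (flux through the curved wall only), E·2πrL = λ_enc L/ε₀.
E = 2k|λ_enc|/r = 2(8.99×10^9)(1.64×10^-6)/(0.049) = 6.02×10^5 N/C.

E ≈ 6.02e5 N/C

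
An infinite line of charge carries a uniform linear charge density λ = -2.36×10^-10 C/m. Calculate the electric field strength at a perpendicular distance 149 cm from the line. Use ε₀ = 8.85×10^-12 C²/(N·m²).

Choose a coaxial cylinder of radius r = 149 cm (arbitrary length L) as the Gaussian surface.
Q_enc = λL, so λ_enc = -2.36e-10 C/m.
By Gauss's law (flux through the curved wall only), E·2πrL = λ_enc L/ε₀.
E = |λ_enc|/(2πε₀r) = (2.36e-10)/(2π·8.85×10^-12·1.49) = 2.85 N/C.

2.85 V/m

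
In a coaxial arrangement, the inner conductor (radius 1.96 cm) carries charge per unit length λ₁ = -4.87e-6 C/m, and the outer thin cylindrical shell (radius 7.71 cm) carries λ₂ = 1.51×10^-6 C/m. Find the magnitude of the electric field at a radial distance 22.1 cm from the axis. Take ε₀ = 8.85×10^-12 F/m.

By cylindrical symmetry E is radial; use a coaxial Gaussian cylinder of radius 22.1 cm and length L (r > 7.71 cm, enclosing both).
λ_enc = λ₁ + λ₂ = (-4.87×10^-6) + (1.51×10^-6) = -3.36×10^-6 C/m.
Since E is radial and uniform over the curved surface, Φ = E·2πrL = Q_enc/ε₀ = λ_enc L/ε₀.
E = |λ_enc|/(2πε₀r) = (3.36×10^-6)/(2π·8.85×10^-12·0.221) = 2.73×10^5 N/C.

|E| ≈ 2.73e5 N/C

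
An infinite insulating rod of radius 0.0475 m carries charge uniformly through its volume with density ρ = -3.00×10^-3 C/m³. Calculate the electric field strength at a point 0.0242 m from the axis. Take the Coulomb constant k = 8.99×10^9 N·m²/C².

Take a coaxial cylindrical Gaussian surface of radius r = 0.0242 m and length L (r < R).
Enclosed charge per unit length: λ_enc = ρ·πr² = (-3.00×10^-3)π(0.0242)² = -5.52×10^-6 C/m.
Applying ∮E·dA = Q_enc/ε₀ with the end caps contributing no flux:
E = 2k|λ_enc|/r = 2(8.99×10^9)(5.52e-6)/(0.0242) = 4.10×10^6 N/C.

|E| ≈ 4.10e6 N/C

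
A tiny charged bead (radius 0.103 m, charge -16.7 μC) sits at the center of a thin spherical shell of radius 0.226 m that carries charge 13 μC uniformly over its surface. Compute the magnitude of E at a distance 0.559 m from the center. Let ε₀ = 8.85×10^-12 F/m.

Take a concentric spherical Gaussian surface of radius r = 0.559 m (r > 0.226 m, enclosing both).
Q_enc = (-16.7 μC) + (13 μC) = -3.70×10^-6 C.
Since E is radial and uniform over the Gaussian sphere, Φ = E·4πr² = Q_enc/ε₀.
E = |Q_enc|/(4πε₀r²) = (3.70×10^-6)/(4π·8.85×10^-12·(0.559)²) = 1.06×10^5 N/C.

E = 1.06e5 N/C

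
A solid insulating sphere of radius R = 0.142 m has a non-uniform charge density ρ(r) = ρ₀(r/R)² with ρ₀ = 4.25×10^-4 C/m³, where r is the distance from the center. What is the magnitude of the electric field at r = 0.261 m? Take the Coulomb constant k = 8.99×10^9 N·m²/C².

Take a concentric spherical Gaussian surface of radius r = 0.261 m (r > R, all charge enclosed).
Q_enc = 4π ∫₀^R ρ₀(r'/R)^2 r'² dr' = 4πρ₀R³/5 = 3.058e-6 C.
Since E is radial and uniform over the Gaussian sphere, Φ = E·4πr² = Q_enc/ε₀.
E = k|Q_enc|/r² = (8.99×10^9)(3.058×10^-6)/(0.261)² = 4.04×10^5 N/C.

|E| = 4.04×10^5 N/C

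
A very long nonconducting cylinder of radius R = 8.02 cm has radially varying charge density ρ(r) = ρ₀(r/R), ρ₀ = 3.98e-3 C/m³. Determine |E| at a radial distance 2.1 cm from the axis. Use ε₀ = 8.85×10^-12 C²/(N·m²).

Take a coaxial cylindrical Gaussian surface of radius r = 2.1 cm and length L (r < R).
Integrating ρ over the cross-section to radius r: λ_enc = (2πρ₀/R) ∫₀^r r'^2 dr' = 2πρ₀ r^3/(3·R) = 9.626×10^-7 C/m.
Since E is radial and uniform over the curved surface, Φ = E·2πrL = Q_enc/ε₀ = λ_enc L/ε₀.
E = |λ_enc|/(2πε₀r) = (9.626×10^-7)/(2π·8.85×10^-12·0.021) = 8.24×10^5 N/C.

E = 8.24e5 N/C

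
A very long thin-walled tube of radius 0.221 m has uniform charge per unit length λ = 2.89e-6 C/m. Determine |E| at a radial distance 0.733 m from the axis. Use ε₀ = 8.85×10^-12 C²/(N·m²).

Take a coaxial cylindrical Gaussian surface of radius r = 0.733 m and length L (r > 0.221 m).
The full line charge is enclosed: λ_enc = 2.89×10^-6 C/m.
Since E is radial and uniform over the curved surface, Φ = E·2πrL = Q_enc/ε₀ = λ_enc L/ε₀.
E = |λ_enc|/(2πε₀r) = (2.89×10^-6)/(2π·8.85×10^-12·0.733) = 7.09×10^4 N/C.

E = 7.09e4 N/C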